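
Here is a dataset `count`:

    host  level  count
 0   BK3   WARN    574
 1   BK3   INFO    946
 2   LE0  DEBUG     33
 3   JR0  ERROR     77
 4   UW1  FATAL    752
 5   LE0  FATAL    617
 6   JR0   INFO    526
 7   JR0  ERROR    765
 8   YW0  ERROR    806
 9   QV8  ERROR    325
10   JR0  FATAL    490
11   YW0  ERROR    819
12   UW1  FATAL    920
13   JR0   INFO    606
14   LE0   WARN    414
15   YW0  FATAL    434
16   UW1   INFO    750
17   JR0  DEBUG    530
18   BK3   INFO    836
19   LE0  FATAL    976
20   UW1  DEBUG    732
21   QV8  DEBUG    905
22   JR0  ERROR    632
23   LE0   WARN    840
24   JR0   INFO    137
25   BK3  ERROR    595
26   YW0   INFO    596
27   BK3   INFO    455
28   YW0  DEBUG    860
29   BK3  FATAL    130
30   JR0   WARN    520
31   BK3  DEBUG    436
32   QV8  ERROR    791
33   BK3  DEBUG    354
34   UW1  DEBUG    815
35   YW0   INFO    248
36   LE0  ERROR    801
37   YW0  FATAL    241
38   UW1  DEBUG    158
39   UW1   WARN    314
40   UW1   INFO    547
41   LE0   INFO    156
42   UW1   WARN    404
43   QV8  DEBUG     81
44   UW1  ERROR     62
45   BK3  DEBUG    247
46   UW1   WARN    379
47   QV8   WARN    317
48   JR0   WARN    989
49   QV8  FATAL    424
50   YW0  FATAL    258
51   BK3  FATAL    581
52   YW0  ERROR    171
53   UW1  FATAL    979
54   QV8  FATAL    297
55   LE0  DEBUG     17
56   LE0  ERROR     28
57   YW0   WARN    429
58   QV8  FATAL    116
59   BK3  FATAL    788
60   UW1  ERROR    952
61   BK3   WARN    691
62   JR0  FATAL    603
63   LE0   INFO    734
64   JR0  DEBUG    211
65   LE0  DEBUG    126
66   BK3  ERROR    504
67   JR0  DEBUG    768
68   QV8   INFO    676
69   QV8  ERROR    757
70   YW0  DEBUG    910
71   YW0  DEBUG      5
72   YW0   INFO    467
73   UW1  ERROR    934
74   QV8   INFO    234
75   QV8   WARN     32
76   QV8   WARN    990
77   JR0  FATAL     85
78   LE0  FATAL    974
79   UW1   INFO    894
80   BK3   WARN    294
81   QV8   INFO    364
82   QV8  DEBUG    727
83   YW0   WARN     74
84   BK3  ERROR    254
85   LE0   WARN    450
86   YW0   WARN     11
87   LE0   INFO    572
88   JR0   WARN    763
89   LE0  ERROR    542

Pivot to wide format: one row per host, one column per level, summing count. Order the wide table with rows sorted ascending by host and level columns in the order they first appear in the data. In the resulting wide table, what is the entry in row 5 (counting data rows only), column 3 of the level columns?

With rows sorted ascending by host, row 5 is host=UW1. level columns in first-appearance order: WARN, INFO, DEBUG, ERROR, FATAL; column 3 is DEBUG.
Long rows with host=UW1, level=DEBUG: 732 + 815 + 158 = 1705.

1705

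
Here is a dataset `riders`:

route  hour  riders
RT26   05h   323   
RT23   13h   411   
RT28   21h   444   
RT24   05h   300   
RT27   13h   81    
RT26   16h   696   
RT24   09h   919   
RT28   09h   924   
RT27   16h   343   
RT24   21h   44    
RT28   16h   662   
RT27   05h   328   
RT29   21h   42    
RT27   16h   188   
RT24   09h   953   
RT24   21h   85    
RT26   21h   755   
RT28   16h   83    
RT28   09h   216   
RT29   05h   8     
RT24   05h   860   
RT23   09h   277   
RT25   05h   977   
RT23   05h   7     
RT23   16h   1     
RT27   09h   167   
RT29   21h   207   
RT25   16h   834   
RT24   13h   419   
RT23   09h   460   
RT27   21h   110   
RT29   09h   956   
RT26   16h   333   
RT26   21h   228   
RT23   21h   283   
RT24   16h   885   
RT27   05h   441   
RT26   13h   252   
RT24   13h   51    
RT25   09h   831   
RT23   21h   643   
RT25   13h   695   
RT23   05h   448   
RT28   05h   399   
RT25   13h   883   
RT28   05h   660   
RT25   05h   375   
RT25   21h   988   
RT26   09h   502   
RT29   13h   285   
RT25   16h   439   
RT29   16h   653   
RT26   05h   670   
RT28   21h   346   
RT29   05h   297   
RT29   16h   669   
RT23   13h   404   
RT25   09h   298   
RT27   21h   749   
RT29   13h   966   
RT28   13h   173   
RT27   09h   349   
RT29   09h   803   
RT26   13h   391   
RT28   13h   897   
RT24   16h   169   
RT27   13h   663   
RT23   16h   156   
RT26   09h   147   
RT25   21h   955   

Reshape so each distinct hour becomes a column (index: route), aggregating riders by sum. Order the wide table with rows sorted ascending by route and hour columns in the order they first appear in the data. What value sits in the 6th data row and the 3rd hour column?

With rows sorted ascending by route, row 6 is route=RT28. hour columns in first-appearance order: 05h, 13h, 21h, 16h, 09h; column 3 is 21h.
Long rows with route=RT28, hour=21h: 444 + 346 = 790.

790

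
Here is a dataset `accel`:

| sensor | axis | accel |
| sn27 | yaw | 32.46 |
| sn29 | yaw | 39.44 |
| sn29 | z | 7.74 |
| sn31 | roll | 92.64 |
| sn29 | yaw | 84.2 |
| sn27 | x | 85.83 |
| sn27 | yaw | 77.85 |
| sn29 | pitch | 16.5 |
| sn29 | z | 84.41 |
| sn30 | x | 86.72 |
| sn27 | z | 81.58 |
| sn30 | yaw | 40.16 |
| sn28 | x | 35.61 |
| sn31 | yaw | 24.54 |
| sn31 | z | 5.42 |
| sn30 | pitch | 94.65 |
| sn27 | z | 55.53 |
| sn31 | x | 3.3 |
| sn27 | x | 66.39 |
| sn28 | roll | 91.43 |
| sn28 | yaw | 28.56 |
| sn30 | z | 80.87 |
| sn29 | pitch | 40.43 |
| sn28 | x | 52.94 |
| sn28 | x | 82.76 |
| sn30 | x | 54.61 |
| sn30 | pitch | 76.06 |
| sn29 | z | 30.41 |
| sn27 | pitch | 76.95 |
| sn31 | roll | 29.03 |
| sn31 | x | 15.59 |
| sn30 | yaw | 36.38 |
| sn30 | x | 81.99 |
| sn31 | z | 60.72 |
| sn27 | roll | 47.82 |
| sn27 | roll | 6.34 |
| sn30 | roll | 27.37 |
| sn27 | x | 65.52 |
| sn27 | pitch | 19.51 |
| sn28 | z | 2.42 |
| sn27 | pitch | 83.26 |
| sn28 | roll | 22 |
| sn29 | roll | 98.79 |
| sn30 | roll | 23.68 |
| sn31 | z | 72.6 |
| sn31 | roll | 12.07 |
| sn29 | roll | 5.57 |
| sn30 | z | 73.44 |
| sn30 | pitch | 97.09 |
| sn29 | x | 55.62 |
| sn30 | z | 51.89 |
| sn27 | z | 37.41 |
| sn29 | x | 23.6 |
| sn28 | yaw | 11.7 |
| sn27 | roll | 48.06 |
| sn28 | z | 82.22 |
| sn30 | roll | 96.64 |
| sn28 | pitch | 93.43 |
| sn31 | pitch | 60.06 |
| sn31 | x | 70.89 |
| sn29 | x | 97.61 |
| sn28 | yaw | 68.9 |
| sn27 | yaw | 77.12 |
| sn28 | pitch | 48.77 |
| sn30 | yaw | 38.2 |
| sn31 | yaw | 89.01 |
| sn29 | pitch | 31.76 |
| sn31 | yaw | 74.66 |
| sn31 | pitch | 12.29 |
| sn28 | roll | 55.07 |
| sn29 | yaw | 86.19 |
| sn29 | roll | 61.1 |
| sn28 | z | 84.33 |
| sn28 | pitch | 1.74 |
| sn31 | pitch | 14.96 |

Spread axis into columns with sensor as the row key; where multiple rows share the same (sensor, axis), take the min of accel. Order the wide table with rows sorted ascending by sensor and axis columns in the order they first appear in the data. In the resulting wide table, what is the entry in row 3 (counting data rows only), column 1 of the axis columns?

With rows sorted ascending by sensor, row 3 is sensor=sn29. axis columns in first-appearance order: yaw, z, roll, x, pitch; column 1 is yaw.
Long rows with sensor=sn29, axis=yaw: min(39.44, 84.2, 86.19) = 39.44.

39.44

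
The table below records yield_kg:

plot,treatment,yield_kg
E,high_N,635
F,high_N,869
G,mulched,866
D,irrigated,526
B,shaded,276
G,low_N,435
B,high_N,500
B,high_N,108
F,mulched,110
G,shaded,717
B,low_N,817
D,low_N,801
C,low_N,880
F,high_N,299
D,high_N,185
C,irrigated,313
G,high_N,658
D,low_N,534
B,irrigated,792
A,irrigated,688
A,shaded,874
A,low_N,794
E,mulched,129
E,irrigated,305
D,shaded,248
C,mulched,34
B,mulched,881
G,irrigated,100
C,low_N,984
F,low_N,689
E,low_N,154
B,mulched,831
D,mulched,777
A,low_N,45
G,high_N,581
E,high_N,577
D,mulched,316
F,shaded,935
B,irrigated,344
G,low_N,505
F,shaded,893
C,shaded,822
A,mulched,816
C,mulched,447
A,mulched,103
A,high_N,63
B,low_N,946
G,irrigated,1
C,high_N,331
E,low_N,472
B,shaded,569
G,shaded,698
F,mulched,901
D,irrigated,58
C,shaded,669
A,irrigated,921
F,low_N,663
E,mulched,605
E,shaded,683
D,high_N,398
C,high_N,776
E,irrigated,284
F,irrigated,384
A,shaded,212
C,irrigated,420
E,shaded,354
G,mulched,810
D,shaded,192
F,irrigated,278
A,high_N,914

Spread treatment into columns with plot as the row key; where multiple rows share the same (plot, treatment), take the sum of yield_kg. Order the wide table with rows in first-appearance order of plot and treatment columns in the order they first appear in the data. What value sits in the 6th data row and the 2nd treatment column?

481

With rows in first-appearance order of plot, row 6 is plot=C. treatment columns in first-appearance order: high_N, mulched, irrigated, shaded, low_N; column 2 is mulched.
Long rows with plot=C, treatment=mulched: 34 + 447 = 481.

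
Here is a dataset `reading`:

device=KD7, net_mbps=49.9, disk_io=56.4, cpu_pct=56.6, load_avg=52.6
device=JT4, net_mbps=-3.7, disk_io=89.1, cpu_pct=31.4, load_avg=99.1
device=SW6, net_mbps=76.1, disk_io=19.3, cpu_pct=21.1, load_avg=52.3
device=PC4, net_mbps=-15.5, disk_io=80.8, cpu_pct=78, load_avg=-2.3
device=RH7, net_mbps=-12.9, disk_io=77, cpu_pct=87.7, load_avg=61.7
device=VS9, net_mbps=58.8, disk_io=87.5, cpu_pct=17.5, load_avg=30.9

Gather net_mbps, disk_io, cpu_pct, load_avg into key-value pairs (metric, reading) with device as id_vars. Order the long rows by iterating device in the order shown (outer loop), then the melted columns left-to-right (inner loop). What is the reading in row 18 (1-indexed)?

77

24 rows total (6 × 4). Row 18: index ⌊(18-1)/4⌋ = 4 into device → RH7; (18-1) mod 4 = 1 into the melted columns → disk_io.
So row 18 is (RH7, disk_io, 77); reading = 77.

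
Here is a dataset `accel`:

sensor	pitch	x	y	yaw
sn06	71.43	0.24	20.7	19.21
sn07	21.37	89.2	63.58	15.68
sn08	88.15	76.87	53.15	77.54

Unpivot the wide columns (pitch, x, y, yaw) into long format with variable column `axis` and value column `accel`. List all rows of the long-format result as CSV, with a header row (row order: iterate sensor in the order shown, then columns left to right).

sensor,axis,accel
sn06,pitch,71.43
sn06,x,0.24
sn06,y,20.7
sn06,yaw,19.21
sn07,pitch,21.37
sn07,x,89.2
sn07,y,63.58
sn07,yaw,15.68
sn08,pitch,88.15
sn08,x,76.87
sn08,y,53.15
sn08,yaw,77.54

Each (sensor, column) pair becomes one row: 3 × 4 = 12 rows.
For example, (sn06, pitch) → accel=71.43.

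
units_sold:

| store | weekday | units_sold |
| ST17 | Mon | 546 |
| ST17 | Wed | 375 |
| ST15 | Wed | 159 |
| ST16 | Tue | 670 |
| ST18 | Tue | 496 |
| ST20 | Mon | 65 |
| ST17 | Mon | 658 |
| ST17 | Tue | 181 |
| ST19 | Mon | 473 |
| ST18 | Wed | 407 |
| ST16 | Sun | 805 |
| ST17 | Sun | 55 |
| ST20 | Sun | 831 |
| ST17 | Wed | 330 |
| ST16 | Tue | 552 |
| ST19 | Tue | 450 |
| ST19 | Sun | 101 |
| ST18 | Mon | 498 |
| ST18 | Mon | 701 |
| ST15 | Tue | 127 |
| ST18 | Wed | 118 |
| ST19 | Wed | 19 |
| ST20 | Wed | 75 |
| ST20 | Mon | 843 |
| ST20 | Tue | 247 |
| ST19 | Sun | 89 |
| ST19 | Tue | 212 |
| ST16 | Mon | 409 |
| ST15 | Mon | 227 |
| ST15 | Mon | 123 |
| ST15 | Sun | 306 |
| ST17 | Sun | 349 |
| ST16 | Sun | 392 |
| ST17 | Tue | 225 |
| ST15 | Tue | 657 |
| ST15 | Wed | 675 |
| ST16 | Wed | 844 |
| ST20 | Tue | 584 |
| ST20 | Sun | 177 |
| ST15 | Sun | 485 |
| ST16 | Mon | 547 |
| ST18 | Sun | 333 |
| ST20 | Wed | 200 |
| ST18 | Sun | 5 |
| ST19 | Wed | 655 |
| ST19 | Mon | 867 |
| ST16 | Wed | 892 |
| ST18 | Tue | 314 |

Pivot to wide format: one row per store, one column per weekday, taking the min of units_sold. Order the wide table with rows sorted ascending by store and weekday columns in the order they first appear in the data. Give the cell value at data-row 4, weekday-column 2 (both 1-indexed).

118

With rows sorted ascending by store, row 4 is store=ST18. weekday columns in first-appearance order: Mon, Wed, Tue, Sun; column 2 is Wed.
Long rows with store=ST18, weekday=Wed: min(407, 118) = 118.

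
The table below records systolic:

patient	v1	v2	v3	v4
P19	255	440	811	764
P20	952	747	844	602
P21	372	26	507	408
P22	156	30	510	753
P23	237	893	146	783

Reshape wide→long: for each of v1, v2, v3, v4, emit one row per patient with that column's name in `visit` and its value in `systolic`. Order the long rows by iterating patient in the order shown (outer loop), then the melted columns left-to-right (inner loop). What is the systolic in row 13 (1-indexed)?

20 rows total (5 × 4). Row 13: index ⌊(13-1)/4⌋ = 3 into patient → P22; (13-1) mod 4 = 0 into the melted columns → v1.
So row 13 is (P22, v1, 156); systolic = 156.

156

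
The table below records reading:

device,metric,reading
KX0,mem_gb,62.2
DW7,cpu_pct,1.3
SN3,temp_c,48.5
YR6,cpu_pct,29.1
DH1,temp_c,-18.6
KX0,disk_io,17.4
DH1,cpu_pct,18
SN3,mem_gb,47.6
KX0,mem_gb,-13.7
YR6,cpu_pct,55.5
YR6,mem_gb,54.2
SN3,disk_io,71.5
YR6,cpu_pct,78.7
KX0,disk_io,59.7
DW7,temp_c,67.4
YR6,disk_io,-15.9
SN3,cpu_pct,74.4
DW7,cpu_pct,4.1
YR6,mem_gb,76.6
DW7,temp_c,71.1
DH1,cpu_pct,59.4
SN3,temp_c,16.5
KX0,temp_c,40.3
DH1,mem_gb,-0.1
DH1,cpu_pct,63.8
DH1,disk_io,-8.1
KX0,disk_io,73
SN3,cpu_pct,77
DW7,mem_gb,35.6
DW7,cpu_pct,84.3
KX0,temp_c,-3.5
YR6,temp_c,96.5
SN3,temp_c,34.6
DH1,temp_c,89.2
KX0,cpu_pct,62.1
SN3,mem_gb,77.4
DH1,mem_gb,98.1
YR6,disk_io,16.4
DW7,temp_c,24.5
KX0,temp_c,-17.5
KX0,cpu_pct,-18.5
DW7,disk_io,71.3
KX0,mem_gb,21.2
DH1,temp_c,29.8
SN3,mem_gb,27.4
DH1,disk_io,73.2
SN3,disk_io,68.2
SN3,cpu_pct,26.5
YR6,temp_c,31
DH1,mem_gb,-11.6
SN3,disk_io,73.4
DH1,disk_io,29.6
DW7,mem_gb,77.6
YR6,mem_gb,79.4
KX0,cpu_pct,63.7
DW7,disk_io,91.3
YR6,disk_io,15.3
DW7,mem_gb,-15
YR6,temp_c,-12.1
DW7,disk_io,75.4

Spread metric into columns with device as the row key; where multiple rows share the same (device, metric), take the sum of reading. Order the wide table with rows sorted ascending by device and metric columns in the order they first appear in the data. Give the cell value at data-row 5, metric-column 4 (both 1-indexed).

With rows sorted ascending by device, row 5 is device=YR6. metric columns in first-appearance order: mem_gb, cpu_pct, temp_c, disk_io; column 4 is disk_io.
Long rows with device=YR6, metric=disk_io: -15.9 + 16.4 + 15.3 = 15.8.

15.8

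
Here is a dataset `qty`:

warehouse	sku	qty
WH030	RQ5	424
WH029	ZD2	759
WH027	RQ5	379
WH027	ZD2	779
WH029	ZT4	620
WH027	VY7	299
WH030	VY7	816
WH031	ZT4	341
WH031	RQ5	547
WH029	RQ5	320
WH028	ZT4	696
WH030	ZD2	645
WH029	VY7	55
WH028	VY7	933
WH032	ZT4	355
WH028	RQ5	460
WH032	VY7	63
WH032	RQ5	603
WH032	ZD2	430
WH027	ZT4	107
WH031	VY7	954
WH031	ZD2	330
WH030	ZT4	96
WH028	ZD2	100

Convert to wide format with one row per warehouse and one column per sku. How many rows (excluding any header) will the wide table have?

6

6 distinct warehouse values → 6 rows.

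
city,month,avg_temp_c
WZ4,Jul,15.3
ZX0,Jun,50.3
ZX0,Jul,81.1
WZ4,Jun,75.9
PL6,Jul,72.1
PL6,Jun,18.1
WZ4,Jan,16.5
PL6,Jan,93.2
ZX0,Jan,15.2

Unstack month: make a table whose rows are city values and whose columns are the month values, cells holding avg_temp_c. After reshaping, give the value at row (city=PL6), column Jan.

Wide layout: rows indexed by city, columns are the 3 distinct month values (Jul, Jun, Jan).
Cell (city=PL6, month=Jan) draws from the long row where city=PL6 and month=Jan, which has avg_temp_c=93.2.

93.2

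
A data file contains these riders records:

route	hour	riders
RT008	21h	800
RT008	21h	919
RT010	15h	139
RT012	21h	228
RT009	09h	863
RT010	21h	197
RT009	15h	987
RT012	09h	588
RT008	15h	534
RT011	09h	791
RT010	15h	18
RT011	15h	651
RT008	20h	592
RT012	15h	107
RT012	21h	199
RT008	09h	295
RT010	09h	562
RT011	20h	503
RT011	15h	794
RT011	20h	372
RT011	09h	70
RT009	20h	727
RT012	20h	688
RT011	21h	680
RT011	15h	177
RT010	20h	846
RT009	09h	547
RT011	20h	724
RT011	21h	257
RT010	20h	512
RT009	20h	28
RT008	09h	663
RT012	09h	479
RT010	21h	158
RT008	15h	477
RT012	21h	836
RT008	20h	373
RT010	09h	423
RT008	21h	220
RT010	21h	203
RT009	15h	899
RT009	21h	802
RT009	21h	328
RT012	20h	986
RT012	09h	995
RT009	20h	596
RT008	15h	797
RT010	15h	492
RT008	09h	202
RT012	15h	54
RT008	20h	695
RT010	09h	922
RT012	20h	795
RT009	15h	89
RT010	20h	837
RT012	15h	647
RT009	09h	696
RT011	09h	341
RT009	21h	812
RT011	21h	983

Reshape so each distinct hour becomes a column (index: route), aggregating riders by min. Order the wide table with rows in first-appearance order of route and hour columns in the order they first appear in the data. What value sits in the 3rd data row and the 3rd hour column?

479

With rows in first-appearance order of route, row 3 is route=RT012. hour columns in first-appearance order: 21h, 15h, 09h, 20h; column 3 is 09h.
Long rows with route=RT012, hour=09h: min(588, 479, 995) = 479.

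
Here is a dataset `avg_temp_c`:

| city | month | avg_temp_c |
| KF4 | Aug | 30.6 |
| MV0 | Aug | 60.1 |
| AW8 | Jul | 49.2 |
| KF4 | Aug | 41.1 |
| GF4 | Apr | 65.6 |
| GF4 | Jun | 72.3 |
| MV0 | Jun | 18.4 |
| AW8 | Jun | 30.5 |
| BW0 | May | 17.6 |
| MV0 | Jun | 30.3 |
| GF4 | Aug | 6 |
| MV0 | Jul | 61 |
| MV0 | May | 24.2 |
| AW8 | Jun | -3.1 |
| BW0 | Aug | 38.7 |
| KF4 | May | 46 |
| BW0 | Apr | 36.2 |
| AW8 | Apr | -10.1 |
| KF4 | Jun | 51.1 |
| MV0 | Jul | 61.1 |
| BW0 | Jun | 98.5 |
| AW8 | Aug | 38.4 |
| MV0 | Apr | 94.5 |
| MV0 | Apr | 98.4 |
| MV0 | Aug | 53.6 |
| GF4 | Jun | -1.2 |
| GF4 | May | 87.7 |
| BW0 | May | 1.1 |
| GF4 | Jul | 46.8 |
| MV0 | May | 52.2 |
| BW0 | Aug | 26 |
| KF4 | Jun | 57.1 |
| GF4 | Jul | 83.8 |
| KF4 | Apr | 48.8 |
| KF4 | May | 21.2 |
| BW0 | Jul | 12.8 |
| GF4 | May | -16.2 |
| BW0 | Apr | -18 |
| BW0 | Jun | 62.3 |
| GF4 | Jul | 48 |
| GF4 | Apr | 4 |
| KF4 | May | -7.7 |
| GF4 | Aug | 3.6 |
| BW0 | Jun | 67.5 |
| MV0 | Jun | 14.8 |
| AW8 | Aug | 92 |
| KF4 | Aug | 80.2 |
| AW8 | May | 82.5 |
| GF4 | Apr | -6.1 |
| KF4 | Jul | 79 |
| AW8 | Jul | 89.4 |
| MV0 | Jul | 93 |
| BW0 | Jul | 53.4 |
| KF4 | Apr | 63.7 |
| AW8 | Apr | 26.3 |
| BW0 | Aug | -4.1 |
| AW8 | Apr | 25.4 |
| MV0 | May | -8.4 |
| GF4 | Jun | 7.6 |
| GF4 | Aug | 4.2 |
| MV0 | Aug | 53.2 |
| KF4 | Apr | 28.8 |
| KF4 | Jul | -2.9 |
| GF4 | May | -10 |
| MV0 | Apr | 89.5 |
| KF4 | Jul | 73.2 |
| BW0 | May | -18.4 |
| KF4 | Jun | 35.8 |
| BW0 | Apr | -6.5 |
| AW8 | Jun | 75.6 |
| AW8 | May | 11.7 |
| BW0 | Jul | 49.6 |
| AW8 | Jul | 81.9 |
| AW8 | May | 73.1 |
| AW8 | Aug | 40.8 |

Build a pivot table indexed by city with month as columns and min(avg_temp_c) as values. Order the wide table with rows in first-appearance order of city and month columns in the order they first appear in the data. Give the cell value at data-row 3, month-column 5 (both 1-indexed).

11.7

With rows in first-appearance order of city, row 3 is city=AW8. month columns in first-appearance order: Aug, Jul, Apr, Jun, May; column 5 is May.
Long rows with city=AW8, month=May: min(82.5, 11.7, 73.1) = 11.7.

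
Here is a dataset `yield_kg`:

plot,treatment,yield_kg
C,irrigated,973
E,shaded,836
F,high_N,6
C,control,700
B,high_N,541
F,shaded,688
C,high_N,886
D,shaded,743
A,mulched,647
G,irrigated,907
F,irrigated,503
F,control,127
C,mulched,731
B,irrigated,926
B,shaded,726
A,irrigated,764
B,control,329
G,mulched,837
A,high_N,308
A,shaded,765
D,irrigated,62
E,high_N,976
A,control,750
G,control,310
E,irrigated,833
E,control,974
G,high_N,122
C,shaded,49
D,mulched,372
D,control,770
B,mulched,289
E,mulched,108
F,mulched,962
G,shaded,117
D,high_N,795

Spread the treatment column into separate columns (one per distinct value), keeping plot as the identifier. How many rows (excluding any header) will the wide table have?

7 distinct plot values → 7 rows.

7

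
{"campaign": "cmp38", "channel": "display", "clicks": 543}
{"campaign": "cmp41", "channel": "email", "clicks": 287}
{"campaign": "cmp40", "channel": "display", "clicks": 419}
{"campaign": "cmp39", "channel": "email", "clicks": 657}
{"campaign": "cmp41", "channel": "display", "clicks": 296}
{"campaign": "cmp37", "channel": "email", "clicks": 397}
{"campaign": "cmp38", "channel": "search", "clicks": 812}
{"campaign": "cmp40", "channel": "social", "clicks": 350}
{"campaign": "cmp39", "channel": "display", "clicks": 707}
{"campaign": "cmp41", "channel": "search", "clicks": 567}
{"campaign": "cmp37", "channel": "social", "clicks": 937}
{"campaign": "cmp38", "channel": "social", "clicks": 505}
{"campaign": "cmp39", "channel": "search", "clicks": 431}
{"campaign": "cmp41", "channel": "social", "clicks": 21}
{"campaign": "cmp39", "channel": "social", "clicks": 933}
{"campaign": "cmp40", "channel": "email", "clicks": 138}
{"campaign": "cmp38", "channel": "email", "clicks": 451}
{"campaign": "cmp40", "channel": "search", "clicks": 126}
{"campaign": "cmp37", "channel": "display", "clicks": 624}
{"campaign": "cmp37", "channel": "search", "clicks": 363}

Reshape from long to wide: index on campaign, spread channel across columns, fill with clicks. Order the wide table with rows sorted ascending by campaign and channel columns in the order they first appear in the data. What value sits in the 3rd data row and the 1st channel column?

707

With rows sorted ascending by campaign, row 3 is campaign=cmp39. channel columns in first-appearance order: display, email, search, social; column 1 is display.
Long rows with campaign=cmp39, channel=display: clicks = 707.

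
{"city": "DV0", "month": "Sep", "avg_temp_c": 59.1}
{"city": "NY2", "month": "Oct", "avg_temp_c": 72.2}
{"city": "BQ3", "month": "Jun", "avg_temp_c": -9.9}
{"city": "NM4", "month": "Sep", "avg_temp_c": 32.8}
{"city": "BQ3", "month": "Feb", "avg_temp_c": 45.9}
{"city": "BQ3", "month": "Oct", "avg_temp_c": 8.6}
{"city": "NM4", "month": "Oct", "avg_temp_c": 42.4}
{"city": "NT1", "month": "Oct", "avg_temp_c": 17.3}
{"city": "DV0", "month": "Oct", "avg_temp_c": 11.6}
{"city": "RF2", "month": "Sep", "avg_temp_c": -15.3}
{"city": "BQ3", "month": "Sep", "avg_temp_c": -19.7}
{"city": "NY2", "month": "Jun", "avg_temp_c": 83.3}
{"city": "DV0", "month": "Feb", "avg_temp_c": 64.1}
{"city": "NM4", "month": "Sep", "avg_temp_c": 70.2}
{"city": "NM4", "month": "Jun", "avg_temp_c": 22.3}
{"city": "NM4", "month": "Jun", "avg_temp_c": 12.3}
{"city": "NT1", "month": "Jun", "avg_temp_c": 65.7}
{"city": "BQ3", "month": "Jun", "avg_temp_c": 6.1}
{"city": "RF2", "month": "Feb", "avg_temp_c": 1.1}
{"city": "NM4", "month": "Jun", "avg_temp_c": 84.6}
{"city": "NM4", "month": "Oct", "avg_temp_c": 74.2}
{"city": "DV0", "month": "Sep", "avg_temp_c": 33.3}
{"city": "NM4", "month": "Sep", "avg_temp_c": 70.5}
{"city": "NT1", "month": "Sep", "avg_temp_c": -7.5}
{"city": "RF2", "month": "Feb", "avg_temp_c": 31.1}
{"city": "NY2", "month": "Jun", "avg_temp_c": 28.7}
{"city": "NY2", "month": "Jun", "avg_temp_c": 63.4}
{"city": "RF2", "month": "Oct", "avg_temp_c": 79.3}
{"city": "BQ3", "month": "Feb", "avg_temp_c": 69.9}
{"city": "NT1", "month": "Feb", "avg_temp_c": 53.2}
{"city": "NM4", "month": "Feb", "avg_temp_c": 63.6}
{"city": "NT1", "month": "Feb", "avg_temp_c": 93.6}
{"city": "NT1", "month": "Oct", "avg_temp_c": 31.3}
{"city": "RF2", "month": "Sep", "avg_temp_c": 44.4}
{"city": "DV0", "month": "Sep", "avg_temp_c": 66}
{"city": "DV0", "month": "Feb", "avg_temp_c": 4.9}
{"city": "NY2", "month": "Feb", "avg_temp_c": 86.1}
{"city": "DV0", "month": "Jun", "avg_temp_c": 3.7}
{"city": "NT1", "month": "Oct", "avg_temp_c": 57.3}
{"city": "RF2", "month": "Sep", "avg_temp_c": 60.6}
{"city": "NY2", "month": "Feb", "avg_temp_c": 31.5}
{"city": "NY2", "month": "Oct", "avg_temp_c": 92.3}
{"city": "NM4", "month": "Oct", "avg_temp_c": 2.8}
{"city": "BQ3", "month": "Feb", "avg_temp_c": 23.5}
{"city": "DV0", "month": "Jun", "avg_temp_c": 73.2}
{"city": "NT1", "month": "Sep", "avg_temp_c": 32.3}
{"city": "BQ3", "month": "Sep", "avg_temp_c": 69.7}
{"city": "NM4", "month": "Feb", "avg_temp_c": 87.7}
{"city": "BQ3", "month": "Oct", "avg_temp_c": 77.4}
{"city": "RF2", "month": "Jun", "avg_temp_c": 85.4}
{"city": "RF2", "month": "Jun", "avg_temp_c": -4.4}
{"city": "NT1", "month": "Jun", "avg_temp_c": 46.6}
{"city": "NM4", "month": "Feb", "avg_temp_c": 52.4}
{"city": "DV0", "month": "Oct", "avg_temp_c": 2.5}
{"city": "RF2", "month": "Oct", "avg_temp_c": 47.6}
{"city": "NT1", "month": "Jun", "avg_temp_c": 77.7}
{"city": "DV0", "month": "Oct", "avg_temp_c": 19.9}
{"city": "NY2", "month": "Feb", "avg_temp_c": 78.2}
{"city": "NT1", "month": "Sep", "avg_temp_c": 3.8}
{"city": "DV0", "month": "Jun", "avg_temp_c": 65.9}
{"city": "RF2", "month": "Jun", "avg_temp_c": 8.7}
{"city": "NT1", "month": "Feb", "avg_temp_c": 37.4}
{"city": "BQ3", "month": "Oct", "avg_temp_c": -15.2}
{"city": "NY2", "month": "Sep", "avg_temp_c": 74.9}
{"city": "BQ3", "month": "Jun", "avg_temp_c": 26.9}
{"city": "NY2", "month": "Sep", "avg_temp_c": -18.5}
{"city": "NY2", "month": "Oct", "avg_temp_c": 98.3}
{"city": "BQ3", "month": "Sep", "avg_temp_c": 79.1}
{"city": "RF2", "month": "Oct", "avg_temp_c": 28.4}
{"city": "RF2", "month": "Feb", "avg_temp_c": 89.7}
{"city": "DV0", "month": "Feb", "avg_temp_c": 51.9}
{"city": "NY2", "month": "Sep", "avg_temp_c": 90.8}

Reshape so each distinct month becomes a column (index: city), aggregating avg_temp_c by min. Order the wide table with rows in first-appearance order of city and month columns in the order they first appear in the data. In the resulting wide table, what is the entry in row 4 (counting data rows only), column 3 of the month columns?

With rows in first-appearance order of city, row 4 is city=NM4. month columns in first-appearance order: Sep, Oct, Jun, Feb; column 3 is Jun.
Long rows with city=NM4, month=Jun: min(22.3, 12.3, 84.6) = 12.3.

12.3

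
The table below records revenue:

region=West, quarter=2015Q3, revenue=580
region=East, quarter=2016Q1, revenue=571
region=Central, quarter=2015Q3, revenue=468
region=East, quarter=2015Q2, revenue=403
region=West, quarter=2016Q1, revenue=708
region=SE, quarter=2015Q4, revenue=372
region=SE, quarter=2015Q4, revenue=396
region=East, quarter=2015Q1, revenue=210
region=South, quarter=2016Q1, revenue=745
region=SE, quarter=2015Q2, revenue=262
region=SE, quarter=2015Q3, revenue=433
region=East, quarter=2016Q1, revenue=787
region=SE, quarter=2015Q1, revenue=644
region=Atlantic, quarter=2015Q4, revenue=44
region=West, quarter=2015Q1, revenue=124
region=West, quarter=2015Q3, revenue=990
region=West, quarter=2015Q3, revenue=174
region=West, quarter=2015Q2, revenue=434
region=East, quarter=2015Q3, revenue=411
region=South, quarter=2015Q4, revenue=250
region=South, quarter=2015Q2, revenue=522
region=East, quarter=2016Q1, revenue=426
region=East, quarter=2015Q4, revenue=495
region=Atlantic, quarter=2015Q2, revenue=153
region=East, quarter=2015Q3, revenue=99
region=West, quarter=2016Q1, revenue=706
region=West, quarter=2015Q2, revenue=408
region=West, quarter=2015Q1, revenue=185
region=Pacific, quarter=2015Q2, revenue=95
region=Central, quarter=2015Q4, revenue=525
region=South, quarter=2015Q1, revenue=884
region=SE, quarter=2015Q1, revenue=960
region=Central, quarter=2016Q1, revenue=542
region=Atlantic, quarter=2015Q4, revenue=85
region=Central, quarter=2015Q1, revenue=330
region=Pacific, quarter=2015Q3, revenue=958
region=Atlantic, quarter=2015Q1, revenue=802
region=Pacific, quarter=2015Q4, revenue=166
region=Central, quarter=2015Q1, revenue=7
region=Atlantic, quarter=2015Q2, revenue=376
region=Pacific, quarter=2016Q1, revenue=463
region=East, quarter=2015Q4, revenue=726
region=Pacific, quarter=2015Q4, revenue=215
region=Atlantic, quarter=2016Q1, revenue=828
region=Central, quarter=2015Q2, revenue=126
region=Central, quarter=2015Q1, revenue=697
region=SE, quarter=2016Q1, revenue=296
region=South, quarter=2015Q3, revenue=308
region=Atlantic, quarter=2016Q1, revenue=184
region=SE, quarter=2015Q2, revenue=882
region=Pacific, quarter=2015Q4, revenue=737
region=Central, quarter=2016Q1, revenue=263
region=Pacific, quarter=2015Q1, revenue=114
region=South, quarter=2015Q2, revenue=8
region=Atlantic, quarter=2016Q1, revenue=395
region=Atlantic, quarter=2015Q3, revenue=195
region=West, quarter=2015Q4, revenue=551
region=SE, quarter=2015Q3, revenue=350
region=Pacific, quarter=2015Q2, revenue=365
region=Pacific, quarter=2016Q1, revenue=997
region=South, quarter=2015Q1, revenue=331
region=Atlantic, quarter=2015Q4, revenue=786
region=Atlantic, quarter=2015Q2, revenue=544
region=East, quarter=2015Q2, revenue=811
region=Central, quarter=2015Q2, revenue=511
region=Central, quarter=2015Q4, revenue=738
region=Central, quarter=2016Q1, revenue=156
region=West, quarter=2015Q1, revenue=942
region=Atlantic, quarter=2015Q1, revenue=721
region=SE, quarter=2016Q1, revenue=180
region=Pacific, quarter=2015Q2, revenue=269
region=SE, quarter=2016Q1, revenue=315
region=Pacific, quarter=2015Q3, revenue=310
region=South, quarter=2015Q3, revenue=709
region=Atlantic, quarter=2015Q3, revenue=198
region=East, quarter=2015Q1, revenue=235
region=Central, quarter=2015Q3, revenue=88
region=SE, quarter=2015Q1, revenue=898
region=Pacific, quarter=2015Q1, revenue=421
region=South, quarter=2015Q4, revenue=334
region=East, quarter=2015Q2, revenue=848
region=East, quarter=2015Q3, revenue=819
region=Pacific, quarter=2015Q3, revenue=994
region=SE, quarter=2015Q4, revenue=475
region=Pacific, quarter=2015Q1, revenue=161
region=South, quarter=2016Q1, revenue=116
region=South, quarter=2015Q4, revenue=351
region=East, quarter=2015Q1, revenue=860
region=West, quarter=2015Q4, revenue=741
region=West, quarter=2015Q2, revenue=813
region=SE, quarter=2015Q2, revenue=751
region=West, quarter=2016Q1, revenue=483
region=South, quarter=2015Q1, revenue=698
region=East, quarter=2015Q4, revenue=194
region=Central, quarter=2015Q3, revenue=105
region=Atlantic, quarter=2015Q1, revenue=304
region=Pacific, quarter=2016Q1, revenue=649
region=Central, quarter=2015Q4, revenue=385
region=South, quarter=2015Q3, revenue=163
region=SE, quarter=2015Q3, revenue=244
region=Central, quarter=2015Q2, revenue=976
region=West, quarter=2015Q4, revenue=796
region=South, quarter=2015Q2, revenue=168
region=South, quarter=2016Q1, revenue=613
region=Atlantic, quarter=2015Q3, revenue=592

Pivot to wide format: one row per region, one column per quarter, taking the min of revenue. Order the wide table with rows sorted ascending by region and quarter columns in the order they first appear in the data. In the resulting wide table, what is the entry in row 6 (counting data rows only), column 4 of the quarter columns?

With rows sorted ascending by region, row 6 is region=South. quarter columns in first-appearance order: 2015Q3, 2016Q1, 2015Q2, 2015Q4, 2015Q1; column 4 is 2015Q4.
Long rows with region=South, quarter=2015Q4: min(250, 334, 351) = 250.

250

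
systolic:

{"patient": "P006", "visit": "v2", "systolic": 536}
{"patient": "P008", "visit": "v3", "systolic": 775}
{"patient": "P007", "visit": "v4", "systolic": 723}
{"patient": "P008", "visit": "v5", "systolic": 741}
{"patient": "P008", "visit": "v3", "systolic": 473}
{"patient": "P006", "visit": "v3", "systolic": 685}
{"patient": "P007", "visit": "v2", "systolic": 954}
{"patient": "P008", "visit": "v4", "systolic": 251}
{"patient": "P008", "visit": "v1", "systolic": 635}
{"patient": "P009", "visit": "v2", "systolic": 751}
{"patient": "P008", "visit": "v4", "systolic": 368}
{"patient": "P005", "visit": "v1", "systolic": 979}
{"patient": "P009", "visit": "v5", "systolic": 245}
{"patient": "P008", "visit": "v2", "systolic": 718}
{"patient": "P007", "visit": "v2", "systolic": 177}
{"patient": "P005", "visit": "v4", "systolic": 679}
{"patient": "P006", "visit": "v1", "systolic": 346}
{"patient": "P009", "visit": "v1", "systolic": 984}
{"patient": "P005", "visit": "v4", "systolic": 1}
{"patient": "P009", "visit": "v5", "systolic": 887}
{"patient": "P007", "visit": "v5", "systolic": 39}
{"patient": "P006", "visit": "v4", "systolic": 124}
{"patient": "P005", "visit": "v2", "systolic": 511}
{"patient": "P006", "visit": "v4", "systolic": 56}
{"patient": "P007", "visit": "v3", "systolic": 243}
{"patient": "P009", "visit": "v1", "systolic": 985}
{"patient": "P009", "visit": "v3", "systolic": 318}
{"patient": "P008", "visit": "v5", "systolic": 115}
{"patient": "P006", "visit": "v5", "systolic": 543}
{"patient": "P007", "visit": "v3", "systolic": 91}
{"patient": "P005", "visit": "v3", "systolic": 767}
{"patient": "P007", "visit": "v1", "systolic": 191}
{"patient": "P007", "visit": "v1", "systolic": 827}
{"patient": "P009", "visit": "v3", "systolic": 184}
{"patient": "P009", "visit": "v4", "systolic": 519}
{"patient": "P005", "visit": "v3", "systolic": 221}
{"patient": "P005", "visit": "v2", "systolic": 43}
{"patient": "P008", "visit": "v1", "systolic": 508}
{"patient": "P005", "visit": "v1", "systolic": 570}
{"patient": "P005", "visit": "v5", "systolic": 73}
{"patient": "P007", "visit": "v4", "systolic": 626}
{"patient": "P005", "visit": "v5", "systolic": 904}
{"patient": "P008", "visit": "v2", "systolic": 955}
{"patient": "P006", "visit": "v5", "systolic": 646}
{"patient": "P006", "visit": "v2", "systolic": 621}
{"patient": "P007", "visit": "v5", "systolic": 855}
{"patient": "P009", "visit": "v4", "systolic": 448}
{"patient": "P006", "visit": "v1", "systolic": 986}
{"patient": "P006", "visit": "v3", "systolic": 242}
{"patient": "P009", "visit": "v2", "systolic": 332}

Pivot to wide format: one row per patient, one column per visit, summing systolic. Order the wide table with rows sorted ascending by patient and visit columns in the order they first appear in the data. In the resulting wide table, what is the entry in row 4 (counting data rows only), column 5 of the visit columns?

With rows sorted ascending by patient, row 4 is patient=P008. visit columns in first-appearance order: v2, v3, v4, v5, v1; column 5 is v1.
Long rows with patient=P008, visit=v1: 635 + 508 = 1143.

1143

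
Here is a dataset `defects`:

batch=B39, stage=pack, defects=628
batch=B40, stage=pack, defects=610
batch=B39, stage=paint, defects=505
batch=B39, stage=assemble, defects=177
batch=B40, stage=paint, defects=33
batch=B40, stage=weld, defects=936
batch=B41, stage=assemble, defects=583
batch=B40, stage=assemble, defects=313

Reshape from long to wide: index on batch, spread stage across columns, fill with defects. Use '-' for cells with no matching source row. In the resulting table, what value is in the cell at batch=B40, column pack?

610

The long row with batch=B40, stage=pack has defects=610.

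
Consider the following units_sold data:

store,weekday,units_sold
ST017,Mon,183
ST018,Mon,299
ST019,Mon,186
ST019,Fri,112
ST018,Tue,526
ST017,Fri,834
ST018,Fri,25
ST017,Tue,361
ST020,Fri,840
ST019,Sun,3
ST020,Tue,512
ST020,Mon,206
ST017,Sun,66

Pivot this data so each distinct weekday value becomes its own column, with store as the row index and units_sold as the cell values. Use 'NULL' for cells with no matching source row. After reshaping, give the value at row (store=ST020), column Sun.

No long-format row has store=ST020 and weekday=Sun, so the cell is NULL.

NULL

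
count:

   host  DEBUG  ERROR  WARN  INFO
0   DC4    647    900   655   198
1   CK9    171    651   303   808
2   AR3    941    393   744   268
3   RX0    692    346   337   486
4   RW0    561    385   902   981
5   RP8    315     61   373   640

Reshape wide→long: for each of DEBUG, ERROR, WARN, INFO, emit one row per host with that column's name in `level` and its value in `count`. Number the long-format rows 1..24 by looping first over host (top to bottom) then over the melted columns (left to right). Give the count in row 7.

303

24 rows total (6 × 4). Row 7: index ⌊(7-1)/4⌋ = 1 into host → CK9; (7-1) mod 4 = 2 into the melted columns → WARN.
So row 7 is (CK9, WARN, 303); count = 303.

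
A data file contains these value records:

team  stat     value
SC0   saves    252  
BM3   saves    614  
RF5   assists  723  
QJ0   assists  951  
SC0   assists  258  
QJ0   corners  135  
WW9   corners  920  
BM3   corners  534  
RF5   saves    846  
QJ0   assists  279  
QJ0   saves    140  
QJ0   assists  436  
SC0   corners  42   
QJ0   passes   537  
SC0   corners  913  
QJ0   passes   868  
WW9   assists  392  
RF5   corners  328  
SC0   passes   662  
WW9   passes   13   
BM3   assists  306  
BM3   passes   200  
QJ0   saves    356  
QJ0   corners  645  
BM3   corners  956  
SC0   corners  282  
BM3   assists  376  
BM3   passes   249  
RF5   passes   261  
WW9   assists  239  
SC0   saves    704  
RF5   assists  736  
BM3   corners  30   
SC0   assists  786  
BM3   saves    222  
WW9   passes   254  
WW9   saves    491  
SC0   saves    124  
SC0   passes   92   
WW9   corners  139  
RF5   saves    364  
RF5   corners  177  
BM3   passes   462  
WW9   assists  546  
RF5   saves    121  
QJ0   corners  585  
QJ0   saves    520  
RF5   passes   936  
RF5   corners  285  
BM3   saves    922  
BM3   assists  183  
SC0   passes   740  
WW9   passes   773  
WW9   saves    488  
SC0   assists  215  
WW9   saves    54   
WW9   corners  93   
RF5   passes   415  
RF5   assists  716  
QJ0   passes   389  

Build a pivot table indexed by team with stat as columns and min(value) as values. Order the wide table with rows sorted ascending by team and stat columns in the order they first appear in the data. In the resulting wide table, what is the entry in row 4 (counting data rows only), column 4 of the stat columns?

With rows sorted ascending by team, row 4 is team=SC0. stat columns in first-appearance order: saves, assists, corners, passes; column 4 is passes.
Long rows with team=SC0, stat=passes: min(662, 92, 740) = 92.

92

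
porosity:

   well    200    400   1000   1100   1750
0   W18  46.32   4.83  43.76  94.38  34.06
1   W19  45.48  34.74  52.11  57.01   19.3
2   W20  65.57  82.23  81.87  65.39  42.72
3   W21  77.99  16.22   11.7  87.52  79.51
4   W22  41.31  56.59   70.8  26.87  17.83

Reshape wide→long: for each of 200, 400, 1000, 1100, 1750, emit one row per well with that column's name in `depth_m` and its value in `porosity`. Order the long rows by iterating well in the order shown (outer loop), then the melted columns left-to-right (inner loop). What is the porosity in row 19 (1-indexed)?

25 rows total (5 × 5). Row 19: index ⌊(19-1)/5⌋ = 3 into well → W21; (19-1) mod 5 = 3 into the melted columns → 1100.
So row 19 is (W21, 1100, 87.52); porosity = 87.52.

87.52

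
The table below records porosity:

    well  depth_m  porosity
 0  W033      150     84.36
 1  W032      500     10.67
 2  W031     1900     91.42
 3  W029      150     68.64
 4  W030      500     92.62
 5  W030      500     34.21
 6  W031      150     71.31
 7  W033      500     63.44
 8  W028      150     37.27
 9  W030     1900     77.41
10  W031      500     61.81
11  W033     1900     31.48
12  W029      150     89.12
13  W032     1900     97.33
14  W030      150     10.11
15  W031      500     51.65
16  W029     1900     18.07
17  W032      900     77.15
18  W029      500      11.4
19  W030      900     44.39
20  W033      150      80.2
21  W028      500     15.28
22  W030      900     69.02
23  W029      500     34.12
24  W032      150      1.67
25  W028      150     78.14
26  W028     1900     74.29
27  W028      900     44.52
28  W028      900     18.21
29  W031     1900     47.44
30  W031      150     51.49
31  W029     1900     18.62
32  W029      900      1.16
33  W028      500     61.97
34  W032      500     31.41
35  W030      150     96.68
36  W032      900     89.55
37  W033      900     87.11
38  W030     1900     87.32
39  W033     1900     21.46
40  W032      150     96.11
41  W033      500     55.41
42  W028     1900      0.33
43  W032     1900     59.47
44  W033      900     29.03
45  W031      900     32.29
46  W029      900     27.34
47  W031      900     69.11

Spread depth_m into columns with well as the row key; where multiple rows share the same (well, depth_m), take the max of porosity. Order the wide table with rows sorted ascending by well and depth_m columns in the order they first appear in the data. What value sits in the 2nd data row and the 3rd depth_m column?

18.62

With rows sorted ascending by well, row 2 is well=W029. depth_m columns in first-appearance order: 150, 500, 1900, 900; column 3 is 1900.
Long rows with well=W029, depth_m=1900: max(18.07, 18.62) = 18.62.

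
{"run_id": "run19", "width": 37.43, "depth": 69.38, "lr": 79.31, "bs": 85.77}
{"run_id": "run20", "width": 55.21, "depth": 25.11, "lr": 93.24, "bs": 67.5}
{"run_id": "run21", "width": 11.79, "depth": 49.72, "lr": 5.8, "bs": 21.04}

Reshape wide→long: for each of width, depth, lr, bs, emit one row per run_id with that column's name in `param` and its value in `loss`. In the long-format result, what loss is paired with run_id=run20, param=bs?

67.5

Unpivoting turns each (run_id, wide-column) pair into one long row.
The wide cell at row run20, column bs holds 67.5, so the long row (run20, bs) has loss=67.5.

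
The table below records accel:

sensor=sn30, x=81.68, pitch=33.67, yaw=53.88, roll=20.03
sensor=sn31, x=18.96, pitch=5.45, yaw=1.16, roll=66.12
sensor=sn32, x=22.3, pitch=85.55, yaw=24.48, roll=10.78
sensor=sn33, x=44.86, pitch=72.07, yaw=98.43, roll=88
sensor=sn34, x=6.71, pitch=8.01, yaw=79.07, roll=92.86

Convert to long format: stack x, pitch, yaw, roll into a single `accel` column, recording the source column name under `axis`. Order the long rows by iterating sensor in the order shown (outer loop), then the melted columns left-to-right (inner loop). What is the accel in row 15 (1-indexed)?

20 rows total (5 × 4). Row 15: index ⌊(15-1)/4⌋ = 3 into sensor → sn33; (15-1) mod 4 = 2 into the melted columns → yaw.
So row 15 is (sn33, yaw, 98.43); accel = 98.43.

98.43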